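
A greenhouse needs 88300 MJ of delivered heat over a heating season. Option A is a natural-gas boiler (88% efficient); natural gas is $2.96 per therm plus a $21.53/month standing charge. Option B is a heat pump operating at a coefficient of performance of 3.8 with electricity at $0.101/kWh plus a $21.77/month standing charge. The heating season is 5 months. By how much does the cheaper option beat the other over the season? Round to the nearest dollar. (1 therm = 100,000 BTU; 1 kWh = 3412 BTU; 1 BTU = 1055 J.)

$2162

Heat load = 88300 MJ = 88,300,000,000 J / 1055 = 83,696,682 BTU
Gas: input = 83,696,682 / 0.88 = 95,109,866 BTU = 951.1 therm → 951.1 × $2.96 = $2,815.25; + 5 × $21.53 standing = $2,922.90
Heat pump: 83,696,682 BTU / 3412 = 24,530 kWh heat; / 3.8 = 6,455 kWh in → × $0.101 = $651.98; + 5 × $21.77 standing = $760.83
Difference = |$2,922.90 − $760.83| = $2,162.07 ≈ $2162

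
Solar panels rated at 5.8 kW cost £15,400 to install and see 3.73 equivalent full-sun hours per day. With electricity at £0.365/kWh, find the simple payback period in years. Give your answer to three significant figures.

Daily generation = 5.8 kW × 3.73 h = 21.63 kWh
Annual generation = 21.63 × 365 = 7896.4 kWh
Annual savings = 7896.4 × £0.365 = £2,882.19
Payback = £15,400 / £2,882.19 = 5.34 years

5.34 years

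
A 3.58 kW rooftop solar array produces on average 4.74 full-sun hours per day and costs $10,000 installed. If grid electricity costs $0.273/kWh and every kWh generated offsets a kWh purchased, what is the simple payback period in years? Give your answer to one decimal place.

Daily generation = 3.58 kW × 4.74 h = 16.97 kWh
Annual generation = 16.97 × 365 = 6193.8 kWh
Annual savings = 6193.8 × $0.273 = $1,690.90
Payback = $10,000 / $1,690.90 = 5.91 years

5.9 years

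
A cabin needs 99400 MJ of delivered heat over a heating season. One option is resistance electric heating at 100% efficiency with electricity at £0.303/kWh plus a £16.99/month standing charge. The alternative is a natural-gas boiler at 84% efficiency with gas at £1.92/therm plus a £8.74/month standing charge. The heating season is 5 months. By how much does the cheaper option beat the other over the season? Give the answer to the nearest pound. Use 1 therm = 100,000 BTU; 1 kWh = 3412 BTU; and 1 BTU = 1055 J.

£6255

Heat load = 99400 MJ = 99,400,000,000 J / 1055 = 94,218,009 BTU
Gas: input = 94,218,009 / 0.840 = 112,164,297 BTU = 1,122 therm → 1,122 × £1.92 = £2,153.55; + 5 × £8.74 standing = £2,197.25
Electric: 94,218,009 BTU / 3412 = 27,610 kWh → × £0.303 = £8,366.96; + 5 × £16.99 standing = £8,451.91
Difference = |£2,197.25 − £8,451.91| = £6,254.65 ≈ £6255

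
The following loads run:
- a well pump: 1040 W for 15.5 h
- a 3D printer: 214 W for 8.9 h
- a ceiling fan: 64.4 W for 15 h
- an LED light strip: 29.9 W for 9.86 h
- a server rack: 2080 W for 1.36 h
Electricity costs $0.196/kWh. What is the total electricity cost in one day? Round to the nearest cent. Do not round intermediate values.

$4.33

well pump: 1040 W × 15.5 h = 16,120 Wh = 16.12 kWh
3D printer: 214 W × 8.9 h = 1,905 Wh = 1.905 kWh
ceiling fan: 64.4 W × 15 h = 966 Wh = 0.966 kWh
LED light strip: 29.9 W × 9.86 h = 295 Wh = 0.2948 kWh
server rack: 2080 W × 1.36 h = 2,829 Wh = 2.829 kWh
Total energy = 16.12 + 1.905 + 0.966 + 0.2948 + 2.829 = 22.11 kWh
Cost = 22.11 kWh × $0.196 = $4.33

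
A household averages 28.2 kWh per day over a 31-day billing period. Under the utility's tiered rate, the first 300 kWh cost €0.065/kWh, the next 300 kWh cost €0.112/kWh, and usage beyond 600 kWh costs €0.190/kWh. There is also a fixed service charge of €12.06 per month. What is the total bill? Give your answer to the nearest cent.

Usage = 28.2 kWh/day × 31 days = 874.2 kWh
First 300 kWh × €0.065 = €19.50
Next 300 kWh × €0.112 = €33.60
Remaining 274.2 kWh × €0.190 = €52.10
Energy charge = €105.20; + service €12.06 = €117.26

€117.26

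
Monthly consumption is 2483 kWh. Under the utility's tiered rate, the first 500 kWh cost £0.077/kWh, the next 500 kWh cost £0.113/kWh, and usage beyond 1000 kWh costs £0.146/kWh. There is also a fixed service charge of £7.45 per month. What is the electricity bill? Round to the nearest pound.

First 500 kWh × £0.077 = £38.50
Next 500 kWh × £0.113 = £56.50
Remaining 1483 kWh × £0.146 = £216.52
Energy charge = £311.52; + service £7.45 = £318.97 ≈ £319

£319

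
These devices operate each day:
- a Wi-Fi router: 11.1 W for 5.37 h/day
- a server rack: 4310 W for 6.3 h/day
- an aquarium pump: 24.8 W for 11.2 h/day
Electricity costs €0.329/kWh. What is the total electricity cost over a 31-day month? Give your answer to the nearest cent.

€280.37

Wi-Fi router: 11.1 W × 5.37 h × 31 d = 1,848 Wh = 1.848 kWh
server rack: 4310 W × 6.3 h × 31 d = 841,743 Wh = 841.7 kWh
aquarium pump: 24.8 W × 11.2 h × 31 d = 8,611 Wh = 8.611 kWh
Total energy = 1.848 + 841.7 + 8.611 = 852.2 kWh
Cost = 852.2 kWh × €0.329 = €280.37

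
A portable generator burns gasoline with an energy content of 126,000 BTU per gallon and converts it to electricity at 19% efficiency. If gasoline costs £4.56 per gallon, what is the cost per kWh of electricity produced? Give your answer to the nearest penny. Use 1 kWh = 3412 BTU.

Electrical output per gallon = 126,000 BTU × 0.19 / 3412 BTU/kWh = 7.016 kWh
Cost per kWh = £4.56 / 7.016 kWh = £0.650

£0.65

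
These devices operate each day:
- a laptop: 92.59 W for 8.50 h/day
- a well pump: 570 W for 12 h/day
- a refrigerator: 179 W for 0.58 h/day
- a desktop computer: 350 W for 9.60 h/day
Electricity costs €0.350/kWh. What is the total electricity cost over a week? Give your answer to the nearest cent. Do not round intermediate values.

laptop: 92.59 W × 8.50 h × 7 d = 5,509 Wh = 5.509 kWh
well pump: 570 W × 12 h × 7 d = 47,880 Wh = 47.88 kWh
refrigerator: 179 W × 0.58 h × 7 d = 727 Wh = 0.7267 kWh
desktop computer: 350 W × 9.60 h × 7 d = 23,520 Wh = 23.52 kWh
Total energy = 5.509 + 47.88 + 0.7267 + 23.52 = 77.64 kWh
Cost = 77.64 kWh × €0.350 = €27.17

€27.17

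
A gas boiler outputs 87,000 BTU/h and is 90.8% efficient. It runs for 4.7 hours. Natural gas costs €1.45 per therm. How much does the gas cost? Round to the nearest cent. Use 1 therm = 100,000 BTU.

€6.53

Heat delivered = 87,000 BTU/h × 4.7 h = 408,900 BTU
Gas input = 408,900 / 0.908 = 450,330 BTU
= 450,330 / 100,000 = 4.503 therm
Cost = 4.503 × €1.45/therm = €6.53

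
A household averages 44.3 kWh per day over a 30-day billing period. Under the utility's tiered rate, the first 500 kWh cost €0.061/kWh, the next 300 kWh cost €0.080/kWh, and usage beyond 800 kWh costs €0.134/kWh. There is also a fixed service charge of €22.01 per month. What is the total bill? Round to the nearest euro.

€147

Usage = 44.3 kWh/day × 30 days = 1329 kWh
First 500 kWh × €0.061 = €30.50
Next 300 kWh × €0.080 = €24.00
Remaining 529 kWh × €0.134 = €70.89
Energy charge = €125.39; + service €22.01 = €147.40 ≈ €147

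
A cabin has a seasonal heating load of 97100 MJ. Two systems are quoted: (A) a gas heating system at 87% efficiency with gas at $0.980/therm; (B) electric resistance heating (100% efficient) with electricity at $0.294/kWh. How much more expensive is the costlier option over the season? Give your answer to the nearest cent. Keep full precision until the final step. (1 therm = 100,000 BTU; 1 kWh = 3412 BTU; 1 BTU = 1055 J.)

Heat load = 97100 MJ = 97,100,000,000 J / 1055 = 92,037,915 BTU
Gas: input = 92,037,915 / 0.87 = 105,790,707 BTU = 1,058 therm → 1,058 × $0.980 = $1,036.75
Electric: 92,037,915 BTU / 3412 = 26,970 kWh → × $0.294 = $7,930.58
Difference = |$1,036.75 − $7,930.58| = $6,893.83

$6893.83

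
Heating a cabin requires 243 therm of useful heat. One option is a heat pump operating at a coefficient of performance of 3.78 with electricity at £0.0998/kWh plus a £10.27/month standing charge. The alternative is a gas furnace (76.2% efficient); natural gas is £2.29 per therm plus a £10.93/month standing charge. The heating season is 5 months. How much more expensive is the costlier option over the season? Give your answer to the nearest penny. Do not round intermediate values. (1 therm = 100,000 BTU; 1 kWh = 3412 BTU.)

Heat load = 243 therm × 100,000 = 24,300,000 BTU
Gas: input = 24,300,000 / 0.762 = 31,889,764 BTU = 318.9 therm → 318.9 × £2.29 = £730.28; + 5 × £10.93 standing = £784.93
Heat pump: 24,300,000 BTU / 3412 = 7,122 kWh heat; / 3.78 = 1,884 kWh in → × £0.0998 = £188.03; + 5 × £10.27 standing = £239.38
Difference = |£784.93 − £239.38| = £545.54

£545.54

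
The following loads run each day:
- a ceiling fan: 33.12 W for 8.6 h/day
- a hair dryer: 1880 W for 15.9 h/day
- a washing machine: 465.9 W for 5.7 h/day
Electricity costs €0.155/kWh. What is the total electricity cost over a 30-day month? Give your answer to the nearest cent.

€152.67

ceiling fan: 33.12 W × 8.6 h × 30 d = 8,545 Wh = 8.545 kWh
hair dryer: 1880 W × 15.9 h × 30 d = 896,760 Wh = 896.8 kWh
washing machine: 465.9 W × 5.7 h × 30 d = 79,669 Wh = 79.67 kWh
Total energy = 8.545 + 896.8 + 79.67 = 985 kWh
Cost = 985 kWh × €0.155 = €152.67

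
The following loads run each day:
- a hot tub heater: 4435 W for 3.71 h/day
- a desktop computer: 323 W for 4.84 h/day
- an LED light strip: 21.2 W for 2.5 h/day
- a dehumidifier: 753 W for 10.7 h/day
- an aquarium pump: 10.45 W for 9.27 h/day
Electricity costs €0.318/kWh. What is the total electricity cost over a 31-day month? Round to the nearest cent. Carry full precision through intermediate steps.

hot tub heater: 4435 W × 3.71 h × 31 d = 510,069 Wh = 510.1 kWh
desktop computer: 323 W × 4.84 h × 31 d = 48,463 Wh = 48.46 kWh
LED light strip: 21.2 W × 2.5 h × 31 d = 1,643 Wh = 1.643 kWh
dehumidifier: 753 W × 10.7 h × 31 d = 249,770 Wh = 249.8 kWh
aquarium pump: 10.45 W × 9.27 h × 31 d = 3,003 Wh = 3.003 kWh
Total energy = 510.1 + 48.46 + 1.643 + 249.8 + 3.003 = 812.9 kWh
Cost = 812.9 kWh × €0.318 = €258.52

€258.52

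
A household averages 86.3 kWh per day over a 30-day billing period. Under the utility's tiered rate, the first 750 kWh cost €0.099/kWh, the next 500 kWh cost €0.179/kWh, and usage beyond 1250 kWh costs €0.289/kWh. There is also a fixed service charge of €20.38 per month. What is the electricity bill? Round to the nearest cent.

Usage = 86.3 kWh/day × 30 days = 2589 kWh
First 750 kWh × €0.099 = €74.25
Next 500 kWh × €0.179 = €89.50
Remaining 1339 kWh × €0.289 = €386.97
Energy charge = €550.72; + service €20.38 = €571.10

€571.10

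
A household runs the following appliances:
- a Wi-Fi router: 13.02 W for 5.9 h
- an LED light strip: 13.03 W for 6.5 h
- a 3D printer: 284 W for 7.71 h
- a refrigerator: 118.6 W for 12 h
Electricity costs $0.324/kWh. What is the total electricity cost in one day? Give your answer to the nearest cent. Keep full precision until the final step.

$1.22

Wi-Fi router: 13.02 W × 5.9 h = 77 Wh = 0.07682 kWh
LED light strip: 13.03 W × 6.5 h = 85 Wh = 0.08469 kWh
3D printer: 284 W × 7.71 h = 2,190 Wh = 2.19 kWh
refrigerator: 118.6 W × 12 h = 1,423 Wh = 1.423 kWh
Total energy = 0.07682 + 0.08469 + 2.19 + 1.423 = 3.774 kWh
Cost = 3.774 kWh × $0.324 = $1.22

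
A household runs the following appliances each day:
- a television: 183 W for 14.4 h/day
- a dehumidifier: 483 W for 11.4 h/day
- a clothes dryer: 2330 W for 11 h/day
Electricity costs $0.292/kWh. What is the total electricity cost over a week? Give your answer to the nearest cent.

$69.03

television: 183 W × 14.4 h × 7 d = 18,446 Wh = 18.45 kWh
dehumidifier: 483 W × 11.4 h × 7 d = 38,543 Wh = 38.54 kWh
clothes dryer: 2330 W × 11 h × 7 d = 179,410 Wh = 179.4 kWh
Total energy = 18.45 + 38.54 + 179.4 = 236.4 kWh
Cost = 236.4 kWh × $0.292 = $69.03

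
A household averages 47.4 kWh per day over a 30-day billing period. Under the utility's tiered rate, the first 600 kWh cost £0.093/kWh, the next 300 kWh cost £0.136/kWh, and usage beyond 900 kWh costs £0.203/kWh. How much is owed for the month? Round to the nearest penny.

Usage = 47.4 kWh/day × 30 days = 1422 kWh
First 600 kWh × £0.093 = £55.80
Next 300 kWh × £0.136 = £40.80
Remaining 522 kWh × £0.203 = £105.97
Total = £202.57

£202.57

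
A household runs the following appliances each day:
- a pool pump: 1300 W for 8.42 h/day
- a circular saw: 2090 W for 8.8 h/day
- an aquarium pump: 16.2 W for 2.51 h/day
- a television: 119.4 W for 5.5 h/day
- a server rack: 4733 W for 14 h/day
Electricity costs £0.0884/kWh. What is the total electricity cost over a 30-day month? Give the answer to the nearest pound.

£255

pool pump: 1300 W × 8.42 h × 30 d = 328,380 Wh = 328.4 kWh
circular saw: 2090 W × 8.8 h × 30 d = 551,760 Wh = 551.8 kWh
aquarium pump: 16.2 W × 2.51 h × 30 d = 1,220 Wh = 1.22 kWh
television: 119.4 W × 5.5 h × 30 d = 19,701 Wh = 19.7 kWh
server rack: 4733 W × 14 h × 30 d = 1,987,860 Wh = 1,988 kWh
Total energy = 328.4 + 551.8 + 1.22 + 19.7 + 1,988 = 2,889 kWh
Cost = 2,889 kWh × £0.0884 = £255.38 ≈ £255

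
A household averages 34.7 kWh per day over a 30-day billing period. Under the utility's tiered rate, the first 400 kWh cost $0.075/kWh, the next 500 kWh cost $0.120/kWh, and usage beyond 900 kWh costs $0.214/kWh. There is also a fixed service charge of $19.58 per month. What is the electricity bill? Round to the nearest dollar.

$140

Usage = 34.7 kWh/day × 30 days = 1041 kWh
First 400 kWh × $0.075 = $30.00
Next 500 kWh × $0.120 = $60.00
Remaining 141 kWh × $0.214 = $30.17
Energy charge = $120.17; + service $19.58 = $139.75 ≈ $140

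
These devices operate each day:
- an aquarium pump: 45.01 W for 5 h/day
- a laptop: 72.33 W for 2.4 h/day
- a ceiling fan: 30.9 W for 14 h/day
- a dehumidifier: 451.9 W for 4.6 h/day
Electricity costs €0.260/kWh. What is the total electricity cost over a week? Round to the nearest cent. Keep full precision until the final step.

aquarium pump: 45.01 W × 5 h × 7 d = 1,575 Wh = 1.575 kWh
laptop: 72.33 W × 2.4 h × 7 d = 1,215 Wh = 1.215 kWh
ceiling fan: 30.9 W × 14 h × 7 d = 3,028 Wh = 3.028 kWh
dehumidifier: 451.9 W × 4.6 h × 7 d = 14,551 Wh = 14.55 kWh
Total energy = 1.575 + 1.215 + 3.028 + 14.55 = 20.37 kWh
Cost = 20.37 kWh × €0.260 = €5.30

€5.30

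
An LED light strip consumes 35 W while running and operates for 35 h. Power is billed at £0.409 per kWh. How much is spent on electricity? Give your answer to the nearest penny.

Energy = 35 W × 35 h = 1,225 Wh = 1.225 kWh
Cost = 1.225 kWh × £0.409/kWh = £0.50

£0.50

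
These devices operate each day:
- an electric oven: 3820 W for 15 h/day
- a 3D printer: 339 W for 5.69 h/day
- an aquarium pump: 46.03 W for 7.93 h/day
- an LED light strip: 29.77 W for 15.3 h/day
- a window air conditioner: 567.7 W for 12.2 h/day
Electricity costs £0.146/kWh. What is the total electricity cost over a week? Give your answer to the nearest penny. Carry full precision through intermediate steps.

electric oven: 3820 W × 15 h × 7 d = 401,100 Wh = 401.1 kWh
3D printer: 339 W × 5.69 h × 7 d = 13,502 Wh = 13.5 kWh
aquarium pump: 46.03 W × 7.93 h × 7 d = 2,555 Wh = 2.555 kWh
LED light strip: 29.77 W × 15.3 h × 7 d = 3,188 Wh = 3.188 kWh
window air conditioner: 567.7 W × 12.2 h × 7 d = 48,482 Wh = 48.48 kWh
Total energy = 401.1 + 13.5 + 2.555 + 3.188 + 48.48 = 468.8 kWh
Cost = 468.8 kWh × £0.146 = £68.45

£68.45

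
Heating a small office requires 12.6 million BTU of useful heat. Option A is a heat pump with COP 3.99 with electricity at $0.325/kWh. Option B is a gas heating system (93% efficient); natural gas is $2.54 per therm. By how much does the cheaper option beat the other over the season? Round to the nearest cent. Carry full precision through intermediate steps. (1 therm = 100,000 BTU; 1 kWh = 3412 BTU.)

$43.33

Heat load = 12.6 × 10⁶ BTU = 12,600,000 BTU
Gas: input = 12,600,000 / 0.93 = 13,548,387 BTU = 135.5 therm → 135.5 × $2.54 = $344.13
Heat pump: 12,600,000 BTU / 3412 = 3,693 kWh heat; / 3.99 = 925.5 kWh in → × $0.325 = $300.80
Difference = |$344.13 − $300.80| = $43.33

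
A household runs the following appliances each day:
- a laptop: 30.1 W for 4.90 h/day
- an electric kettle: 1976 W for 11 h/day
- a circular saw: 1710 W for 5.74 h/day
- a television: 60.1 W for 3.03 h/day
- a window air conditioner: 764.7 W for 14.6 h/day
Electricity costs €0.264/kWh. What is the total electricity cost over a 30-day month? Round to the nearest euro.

€341

laptop: 30.1 W × 4.90 h × 30 d = 4,425 Wh = 4.425 kWh
electric kettle: 1976 W × 11 h × 30 d = 652,080 Wh = 652.1 kWh
circular saw: 1710 W × 5.74 h × 30 d = 294,462 Wh = 294.5 kWh
television: 60.1 W × 3.03 h × 30 d = 5,463 Wh = 5.463 kWh
window air conditioner: 764.7 W × 14.6 h × 30 d = 334,939 Wh = 334.9 kWh
Total energy = 4.425 + 652.1 + 294.5 + 5.463 + 334.9 = 1,291 kWh
Cost = 1,291 kWh × €0.264 = €340.92 ≈ €341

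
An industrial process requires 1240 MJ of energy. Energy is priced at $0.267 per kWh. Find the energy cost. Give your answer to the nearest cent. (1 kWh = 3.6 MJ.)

1240 MJ × (0.27778 kWh/MJ) = 344.4 kWh
Cost = 344.4 kWh × $0.267/kWh = $91.97

$91.97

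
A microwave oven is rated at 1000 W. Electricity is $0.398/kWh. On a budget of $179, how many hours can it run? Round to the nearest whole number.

450 h

Energy budget = $179 / $0.398 per kWh = 449.7 kWh = 449,749 Wh
Runtime = 449,749 Wh / 1000 W = 449.7 h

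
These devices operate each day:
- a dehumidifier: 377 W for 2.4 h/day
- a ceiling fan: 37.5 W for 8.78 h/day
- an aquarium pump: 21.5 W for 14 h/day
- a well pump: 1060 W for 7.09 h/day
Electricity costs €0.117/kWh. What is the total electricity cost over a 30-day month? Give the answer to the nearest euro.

dehumidifier: 377 W × 2.4 h × 30 d = 27,144 Wh = 27.14 kWh
ceiling fan: 37.5 W × 8.78 h × 30 d = 9,878 Wh = 9.877 kWh
aquarium pump: 21.5 W × 14 h × 30 d = 9,030 Wh = 9.03 kWh
well pump: 1060 W × 7.09 h × 30 d = 225,462 Wh = 225.5 kWh
Total energy = 27.14 + 9.877 + 9.03 + 225.5 = 271.5 kWh
Cost = 271.5 kWh × €0.117 = €31.77 ≈ €32

€32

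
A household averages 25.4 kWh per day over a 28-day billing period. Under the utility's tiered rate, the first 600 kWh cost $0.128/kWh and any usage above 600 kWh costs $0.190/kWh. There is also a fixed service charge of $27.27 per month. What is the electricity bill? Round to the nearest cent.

$125.20

Usage = 25.4 kWh/day × 28 days = 711.2 kWh
First 600 kWh × $0.128 = $76.80
Remaining 111.2 kWh × $0.190 = $21.13
Energy charge = $97.93; + service $27.27 = $125.20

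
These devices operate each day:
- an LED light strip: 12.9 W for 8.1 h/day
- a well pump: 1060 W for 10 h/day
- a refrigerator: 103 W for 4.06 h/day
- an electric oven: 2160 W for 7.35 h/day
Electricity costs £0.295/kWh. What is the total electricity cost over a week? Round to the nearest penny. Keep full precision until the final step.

LED light strip: 12.9 W × 8.1 h × 7 d = 731 Wh = 0.7314 kWh
well pump: 1060 W × 10 h × 7 d = 74,200 Wh = 74.2 kWh
refrigerator: 103 W × 4.06 h × 7 d = 2,927 Wh = 2.927 kWh
electric oven: 2160 W × 7.35 h × 7 d = 111,132 Wh = 111.1 kWh
Total energy = 0.7314 + 74.2 + 2.927 + 111.1 = 189 kWh
Cost = 189 kWh × £0.295 = £55.75

£55.75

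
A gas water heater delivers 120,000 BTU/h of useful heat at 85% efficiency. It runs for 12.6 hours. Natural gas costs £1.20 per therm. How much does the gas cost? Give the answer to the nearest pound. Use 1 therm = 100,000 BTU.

Heat delivered = 120,000 BTU/h × 12.6 h = 1,512,000 BTU
Gas input = 1,512,000 / 0.85 = 1,778,824 BTU
= 1,778,824 / 100,000 = 17.79 therm
Cost = 17.79 × £1.20/therm = £21.35 ≈ £21

£21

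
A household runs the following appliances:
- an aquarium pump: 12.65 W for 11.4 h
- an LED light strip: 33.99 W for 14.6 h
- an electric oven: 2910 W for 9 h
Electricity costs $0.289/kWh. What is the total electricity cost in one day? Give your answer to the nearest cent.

$7.75

aquarium pump: 12.65 W × 11.4 h = 144 Wh = 0.1442 kWh
LED light strip: 33.99 W × 14.6 h = 496 Wh = 0.4963 kWh
electric oven: 2910 W × 9 h = 26,190 Wh = 26.19 kWh
Total energy = 0.1442 + 0.4963 + 26.19 = 26.83 kWh
Cost = 26.83 kWh × $0.289 = $7.75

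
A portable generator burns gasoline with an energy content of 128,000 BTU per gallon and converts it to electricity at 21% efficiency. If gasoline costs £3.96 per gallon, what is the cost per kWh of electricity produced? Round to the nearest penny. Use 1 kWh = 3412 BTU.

£0.50

Electrical output per gallon = 128,000 BTU × 0.21 / 3412 BTU/kWh = 7.878 kWh
Cost per kWh = £3.96 / 7.878 kWh = £0.503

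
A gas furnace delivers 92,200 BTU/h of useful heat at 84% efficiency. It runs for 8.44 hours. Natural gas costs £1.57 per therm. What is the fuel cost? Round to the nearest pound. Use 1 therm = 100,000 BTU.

£15

Heat delivered = 92,200 BTU/h × 8.44 h = 778,168 BTU
Gas input = 778,168 / 0.84 = 926,390 BTU
= 926,390 / 100,000 = 9.264 therm
Cost = 9.264 × £1.57/therm = £14.54 ≈ £15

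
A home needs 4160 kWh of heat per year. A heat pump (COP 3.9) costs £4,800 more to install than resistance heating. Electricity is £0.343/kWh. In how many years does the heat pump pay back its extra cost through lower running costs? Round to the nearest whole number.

5 years

Resistance: 4160 kWh × £0.343 = £1,426.88/yr
Heat pump: 4160 / 3.9 = 1067 kWh in → × £0.343 = £365.87/yr
Annual savings = £1,061.01
Payback = £4,800 / £1,061.01 = 4.52 years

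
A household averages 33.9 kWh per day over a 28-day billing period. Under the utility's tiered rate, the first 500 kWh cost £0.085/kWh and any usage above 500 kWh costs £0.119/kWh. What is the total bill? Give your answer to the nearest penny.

Usage = 33.9 kWh/day × 28 days = 949.2 kWh
First 500 kWh × £0.085 = £42.50
Remaining 449.2 kWh × £0.119 = £53.45
Total = £95.95

£95.95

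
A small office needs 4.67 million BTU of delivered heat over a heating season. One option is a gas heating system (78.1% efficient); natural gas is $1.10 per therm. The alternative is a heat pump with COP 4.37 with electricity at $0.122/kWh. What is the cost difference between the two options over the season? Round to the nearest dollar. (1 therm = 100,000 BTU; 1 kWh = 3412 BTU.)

$28

Heat load = 4.67 × 10⁶ BTU = 4,670,000 BTU
Gas: input = 4,670,000 / 0.781 = 5,979,513 BTU = 59.8 therm → 59.8 × $1.10 = $65.77
Heat pump: 4,670,000 BTU / 3412 = 1,369 kWh heat; / 4.37 = 313.2 kWh in → × $0.122 = $38.21
Difference = |$65.77 − $38.21| = $27.56 ≈ $28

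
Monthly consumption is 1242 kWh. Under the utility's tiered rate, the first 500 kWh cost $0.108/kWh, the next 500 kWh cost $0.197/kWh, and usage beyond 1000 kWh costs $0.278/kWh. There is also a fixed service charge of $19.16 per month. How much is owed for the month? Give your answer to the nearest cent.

First 500 kWh × $0.108 = $54.00
Next 500 kWh × $0.197 = $98.50
Remaining 242 kWh × $0.278 = $67.28
Energy charge = $219.78; + service $19.16 = $238.94

$238.94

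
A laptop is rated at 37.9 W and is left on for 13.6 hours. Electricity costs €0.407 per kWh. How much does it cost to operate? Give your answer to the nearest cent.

Energy = 37.9 W × 13.6 h = 515 Wh = 0.5154 kWh
Cost = 0.5154 kWh × €0.407/kWh = €0.21

€0.21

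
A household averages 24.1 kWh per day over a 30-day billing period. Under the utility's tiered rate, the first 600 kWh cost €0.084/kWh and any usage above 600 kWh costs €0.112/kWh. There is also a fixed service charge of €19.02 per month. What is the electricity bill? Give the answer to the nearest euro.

Usage = 24.1 kWh/day × 30 days = 723 kWh
First 600 kWh × €0.084 = €50.40
Remaining 123 kWh × €0.112 = €13.78
Energy charge = €64.18; + service €19.02 = €83.20 ≈ €83

€83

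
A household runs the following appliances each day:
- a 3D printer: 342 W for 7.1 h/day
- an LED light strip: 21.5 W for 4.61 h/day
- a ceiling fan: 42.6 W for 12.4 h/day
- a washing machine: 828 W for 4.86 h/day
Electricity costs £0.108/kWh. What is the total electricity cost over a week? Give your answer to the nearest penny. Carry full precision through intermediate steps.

£5.35

3D printer: 342 W × 7.1 h × 7 d = 16,997 Wh = 17 kWh
LED light strip: 21.5 W × 4.61 h × 7 d = 694 Wh = 0.6938 kWh
ceiling fan: 42.6 W × 12.4 h × 7 d = 3,698 Wh = 3.698 kWh
washing machine: 828 W × 4.86 h × 7 d = 28,169 Wh = 28.17 kWh
Total energy = 17 + 0.6938 + 3.698 + 28.17 = 49.56 kWh
Cost = 49.56 kWh × £0.108 = £5.35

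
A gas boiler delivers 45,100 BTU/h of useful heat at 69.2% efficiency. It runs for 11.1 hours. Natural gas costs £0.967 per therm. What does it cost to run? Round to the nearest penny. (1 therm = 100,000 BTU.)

Heat delivered = 45,100 BTU/h × 11.1 h = 500,610 BTU
Gas input = 500,610 / 0.692 = 723,425 BTU
= 723,425 / 100,000 = 7.234 therm
Cost = 7.234 × £0.967/therm = £7.00

£7.00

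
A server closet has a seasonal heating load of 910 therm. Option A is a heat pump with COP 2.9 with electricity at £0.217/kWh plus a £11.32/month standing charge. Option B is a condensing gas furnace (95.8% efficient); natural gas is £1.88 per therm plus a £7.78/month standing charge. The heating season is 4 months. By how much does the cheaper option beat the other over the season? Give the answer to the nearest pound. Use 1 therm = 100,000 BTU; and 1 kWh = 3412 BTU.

Heat load = 910 therm × 100,000 = 91,000,000 BTU
Gas: input = 91,000,000 / 0.958 = 94,989,562 BTU = 949.9 therm → 949.9 × £1.88 = £1,785.80; + 4 × £7.78 standing = £1,816.92
Heat pump: 91,000,000 BTU / 3412 = 26,670 kWh heat; / 2.9 = 9,197 kWh in → × £0.217 = £1,995.69; + 4 × £11.32 standing = £2,040.97
Difference = |£1,816.92 − £2,040.97| = £224.05 ≈ £224

£224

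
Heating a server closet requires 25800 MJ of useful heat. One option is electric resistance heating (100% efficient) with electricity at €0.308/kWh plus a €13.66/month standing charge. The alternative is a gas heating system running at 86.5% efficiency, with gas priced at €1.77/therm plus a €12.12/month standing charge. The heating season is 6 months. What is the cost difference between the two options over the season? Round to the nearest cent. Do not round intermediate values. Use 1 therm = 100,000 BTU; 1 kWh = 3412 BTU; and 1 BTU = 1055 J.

€1716.37

Heat load = 25800 MJ = 25,800,000,000 J / 1055 = 24,454,976 BTU
Gas: input = 24,454,976 / 0.865 = 28,271,649 BTU = 282.7 therm → 282.7 × €1.77 = €500.41; + 6 × €12.12 standing = €573.13
Electric: 24,454,976 BTU / 3412 = 7,167 kWh → × €0.308 = €2,207.54; + 6 × €13.66 standing = €2,289.50
Difference = |€573.13 − €2,289.50| = €1,716.37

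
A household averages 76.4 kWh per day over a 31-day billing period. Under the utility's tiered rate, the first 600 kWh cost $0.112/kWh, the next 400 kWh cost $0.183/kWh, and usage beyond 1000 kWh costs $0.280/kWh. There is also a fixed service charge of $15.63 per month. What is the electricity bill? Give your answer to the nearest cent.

Usage = 76.4 kWh/day × 31 days = 2368.4 kWh
First 600 kWh × $0.112 = $67.20
Next 400 kWh × $0.183 = $73.20
Remaining 1368.4 kWh × $0.280 = $383.15
Energy charge = $523.55; + service $15.63 = $539.18

$539.18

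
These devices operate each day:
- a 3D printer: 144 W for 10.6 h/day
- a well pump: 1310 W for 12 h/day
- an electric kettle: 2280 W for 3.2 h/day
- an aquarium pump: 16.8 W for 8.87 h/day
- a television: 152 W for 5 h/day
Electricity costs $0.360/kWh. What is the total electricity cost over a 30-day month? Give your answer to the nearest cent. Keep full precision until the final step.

$274.88

3D printer: 144 W × 10.6 h × 30 d = 45,792 Wh = 45.79 kWh
well pump: 1310 W × 12 h × 30 d = 471,600 Wh = 471.6 kWh
electric kettle: 2280 W × 3.2 h × 30 d = 218,880 Wh = 218.9 kWh
aquarium pump: 16.8 W × 8.87 h × 30 d = 4,470 Wh = 4.47 kWh
television: 152 W × 5 h × 30 d = 22,800 Wh = 22.8 kWh
Total energy = 45.79 + 471.6 + 218.9 + 4.47 + 22.8 = 763.5 kWh
Cost = 763.5 kWh × $0.360 = $274.88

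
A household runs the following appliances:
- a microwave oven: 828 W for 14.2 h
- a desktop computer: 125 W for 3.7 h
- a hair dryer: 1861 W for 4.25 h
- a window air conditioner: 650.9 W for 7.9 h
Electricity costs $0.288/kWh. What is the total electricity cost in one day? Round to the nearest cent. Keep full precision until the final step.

microwave oven: 828 W × 14.2 h = 11,758 Wh = 11.76 kWh
desktop computer: 125 W × 3.7 h = 462 Wh = 0.4625 kWh
hair dryer: 1861 W × 4.25 h = 7,909 Wh = 7.909 kWh
window air conditioner: 650.9 W × 7.9 h = 5,142 Wh = 5.142 kWh
Total energy = 11.76 + 0.4625 + 7.909 + 5.142 = 25.27 kWh
Cost = 25.27 kWh × $0.288 = $7.28

$7.28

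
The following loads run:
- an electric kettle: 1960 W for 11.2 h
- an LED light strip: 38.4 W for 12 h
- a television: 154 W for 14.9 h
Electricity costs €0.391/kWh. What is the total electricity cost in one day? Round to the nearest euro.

electric kettle: 1960 W × 11.2 h = 21,952 Wh = 21.95 kWh
LED light strip: 38.4 W × 12 h = 461 Wh = 0.4608 kWh
television: 154 W × 14.9 h = 2,295 Wh = 2.295 kWh
Total energy = 21.95 + 0.4608 + 2.295 = 24.71 kWh
Cost = 24.71 kWh × €0.391 = €9.66 ≈ €10

€10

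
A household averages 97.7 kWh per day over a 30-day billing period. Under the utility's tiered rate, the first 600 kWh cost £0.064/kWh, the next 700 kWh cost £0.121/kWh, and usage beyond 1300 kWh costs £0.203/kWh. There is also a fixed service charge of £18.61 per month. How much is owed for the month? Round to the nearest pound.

Usage = 97.7 kWh/day × 30 days = 2931 kWh
First 600 kWh × £0.064 = £38.40
Next 700 kWh × £0.121 = £84.70
Remaining 1631 kWh × £0.203 = £331.09
Energy charge = £454.19; + service £18.61 = £472.80 ≈ £473

£473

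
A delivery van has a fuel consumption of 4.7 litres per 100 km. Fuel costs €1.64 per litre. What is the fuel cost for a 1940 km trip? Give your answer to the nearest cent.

Fuel = 4.7 L/100 km × 1940 km / 100 = 91.18 L
Cost = 91.18 L × €1.64/L = €149.54

€149.54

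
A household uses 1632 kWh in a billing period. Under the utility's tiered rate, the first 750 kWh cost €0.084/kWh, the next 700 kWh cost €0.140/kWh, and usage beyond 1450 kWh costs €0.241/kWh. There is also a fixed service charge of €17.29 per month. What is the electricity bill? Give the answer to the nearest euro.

€222

First 750 kWh × €0.084 = €63.00
Next 700 kWh × €0.140 = €98.00
Remaining 182 kWh × €0.241 = €43.86
Energy charge = €204.86; + service €17.29 = €222.15 ≈ €222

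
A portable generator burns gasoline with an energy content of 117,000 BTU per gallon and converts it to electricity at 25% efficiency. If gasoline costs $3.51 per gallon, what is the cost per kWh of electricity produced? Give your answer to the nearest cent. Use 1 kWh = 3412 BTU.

$0.41

Electrical output per gallon = 117,000 BTU × 0.25 / 3412 BTU/kWh = 8.573 kWh
Cost per kWh = $3.51 / 8.573 kWh = $0.409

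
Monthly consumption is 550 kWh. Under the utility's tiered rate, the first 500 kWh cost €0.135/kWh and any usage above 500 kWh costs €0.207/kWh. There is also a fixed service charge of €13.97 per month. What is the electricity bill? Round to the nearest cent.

€91.82

First 500 kWh × €0.135 = €67.50
Remaining 50 kWh × €0.207 = €10.35
Energy charge = €77.85; + service €13.97 = €91.82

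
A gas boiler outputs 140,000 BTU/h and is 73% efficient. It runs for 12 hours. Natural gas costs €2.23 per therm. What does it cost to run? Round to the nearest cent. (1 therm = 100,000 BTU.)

€51.32

Heat delivered = 140,000 BTU/h × 12 h = 1,680,000 BTU
Gas input = 1,680,000 / 0.73 = 2,301,370 BTU
= 2,301,370 / 100,000 = 23.01 therm
Cost = 23.01 × €2.23/therm = €51.32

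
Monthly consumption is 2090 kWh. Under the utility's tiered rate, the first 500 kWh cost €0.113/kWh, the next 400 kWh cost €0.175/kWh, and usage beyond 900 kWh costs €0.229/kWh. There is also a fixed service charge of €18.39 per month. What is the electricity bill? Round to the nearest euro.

First 500 kWh × €0.113 = €56.50
Next 400 kWh × €0.175 = €70.00
Remaining 1190 kWh × €0.229 = €272.51
Energy charge = €399.01; + service €18.39 = €417.40 ≈ €417

€417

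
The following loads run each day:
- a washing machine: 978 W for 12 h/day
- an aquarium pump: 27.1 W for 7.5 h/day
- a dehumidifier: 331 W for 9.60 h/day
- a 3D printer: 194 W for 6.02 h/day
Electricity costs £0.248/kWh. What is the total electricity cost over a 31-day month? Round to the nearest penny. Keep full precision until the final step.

washing machine: 978 W × 12 h × 31 d = 363,816 Wh = 363.8 kWh
aquarium pump: 27.1 W × 7.5 h × 31 d = 6,301 Wh = 6.301 kWh
dehumidifier: 331 W × 9.60 h × 31 d = 98,506 Wh = 98.51 kWh
3D printer: 194 W × 6.02 h × 31 d = 36,204 Wh = 36.2 kWh
Total energy = 363.8 + 6.301 + 98.51 + 36.2 = 504.8 kWh
Cost = 504.8 kWh × £0.248 = £125.20

£125.20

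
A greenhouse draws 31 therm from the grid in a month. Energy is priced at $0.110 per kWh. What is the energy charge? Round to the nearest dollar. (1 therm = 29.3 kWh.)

31 therm × (29.3 kWh/therm) = 908.3 kWh
Cost = 908.3 kWh × $0.110/kWh = $99.91 ≈ $100

$100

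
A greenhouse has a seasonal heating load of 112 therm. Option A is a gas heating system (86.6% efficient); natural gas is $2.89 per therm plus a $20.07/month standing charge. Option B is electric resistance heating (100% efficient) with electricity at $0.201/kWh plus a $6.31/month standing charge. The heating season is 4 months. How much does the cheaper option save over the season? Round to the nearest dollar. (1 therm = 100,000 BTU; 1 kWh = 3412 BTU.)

Heat load = 112 therm × 100,000 = 11,200,000 BTU
Gas: input = 11,200,000 / 0.866 = 12,933,025 BTU = 129.3 therm → 129.3 × $2.89 = $373.76; + 4 × $20.07 standing = $454.04
Electric: 11,200,000 BTU / 3412 = 3,283 kWh → × $0.201 = $659.79; + 4 × $6.31 standing = $685.03
Difference = |$454.04 − $685.03| = $230.98 ≈ $231

$231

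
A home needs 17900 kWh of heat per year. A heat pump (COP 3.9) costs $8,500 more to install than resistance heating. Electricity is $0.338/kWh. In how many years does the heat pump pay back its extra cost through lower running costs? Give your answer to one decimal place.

Resistance: 17900 kWh × $0.338 = $6,050.20/yr
Heat pump: 17900 / 3.9 = 4590 kWh in → × $0.338 = $1,551.33/yr
Annual savings = $4,498.87
Payback = $8,500 / $4,498.87 = 1.89 years

1.9 years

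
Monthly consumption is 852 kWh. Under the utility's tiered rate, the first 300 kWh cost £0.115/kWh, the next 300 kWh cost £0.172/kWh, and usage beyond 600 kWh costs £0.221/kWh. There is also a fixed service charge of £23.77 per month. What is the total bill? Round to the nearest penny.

First 300 kWh × £0.115 = £34.50
Next 300 kWh × £0.172 = £51.60
Remaining 252 kWh × £0.221 = £55.69
Energy charge = £141.79; + service £23.77 = £165.56

£165.56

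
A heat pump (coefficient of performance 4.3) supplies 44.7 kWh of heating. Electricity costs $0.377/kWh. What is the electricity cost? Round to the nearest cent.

Electrical input = 44.7 kWh / 4.3 = 10.4 kWh
Cost = 10.4 × $0.377/kWh = $3.92

$3.92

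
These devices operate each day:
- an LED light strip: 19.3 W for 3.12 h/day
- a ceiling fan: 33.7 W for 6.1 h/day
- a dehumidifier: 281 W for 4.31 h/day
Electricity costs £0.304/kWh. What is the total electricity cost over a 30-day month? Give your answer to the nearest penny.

LED light strip: 19.3 W × 3.12 h × 30 d = 1,806 Wh = 1.806 kWh
ceiling fan: 33.7 W × 6.1 h × 30 d = 6,167 Wh = 6.167 kWh
dehumidifier: 281 W × 4.31 h × 30 d = 36,333 Wh = 36.33 kWh
Total energy = 1.806 + 6.167 + 36.33 = 44.31 kWh
Cost = 44.31 kWh × £0.304 = £13.47

£13.47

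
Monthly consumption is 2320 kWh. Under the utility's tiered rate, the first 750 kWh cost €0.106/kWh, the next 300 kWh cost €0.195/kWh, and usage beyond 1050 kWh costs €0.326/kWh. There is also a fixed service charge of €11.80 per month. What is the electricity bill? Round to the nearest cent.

€563.82

First 750 kWh × €0.106 = €79.50
Next 300 kWh × €0.195 = €58.50
Remaining 1270 kWh × €0.326 = €414.02
Energy charge = €552.02; + service €11.80 = €563.82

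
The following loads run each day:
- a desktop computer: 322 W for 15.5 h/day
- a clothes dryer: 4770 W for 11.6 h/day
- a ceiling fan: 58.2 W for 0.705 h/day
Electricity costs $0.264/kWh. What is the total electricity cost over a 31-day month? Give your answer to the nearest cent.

desktop computer: 322 W × 15.5 h × 31 d = 154,721 Wh = 154.7 kWh
clothes dryer: 4770 W × 11.6 h × 31 d = 1,715,292 Wh = 1,715 kWh
ceiling fan: 58.2 W × 0.705 h × 31 d = 1,272 Wh = 1.272 kWh
Total energy = 154.7 + 1,715 + 1.272 = 1,871 kWh
Cost = 1,871 kWh × $0.264 = $494.02

$494.02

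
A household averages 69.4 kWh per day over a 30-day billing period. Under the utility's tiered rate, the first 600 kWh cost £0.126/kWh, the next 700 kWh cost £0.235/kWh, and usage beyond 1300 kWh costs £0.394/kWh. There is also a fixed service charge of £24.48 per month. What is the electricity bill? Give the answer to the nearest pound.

Usage = 69.4 kWh/day × 30 days = 2082 kWh
First 600 kWh × £0.126 = £75.60
Next 700 kWh × £0.235 = £164.50
Remaining 782 kWh × £0.394 = £308.11
Energy charge = £548.21; + service £24.48 = £572.69 ≈ £573

£573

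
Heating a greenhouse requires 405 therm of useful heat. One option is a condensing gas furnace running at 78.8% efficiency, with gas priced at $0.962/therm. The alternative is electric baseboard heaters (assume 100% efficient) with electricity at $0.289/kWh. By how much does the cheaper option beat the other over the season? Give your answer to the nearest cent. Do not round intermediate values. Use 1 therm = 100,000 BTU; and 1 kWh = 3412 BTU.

$2935.96

Heat load = 405 therm × 100,000 = 40,500,000 BTU
Gas: input = 40,500,000 / 0.788 = 51,395,939 BTU = 514 therm → 514 × $0.962 = $494.43
Electric: 40,500,000 BTU / 3412 = 11,870 kWh → × $0.289 = $3,430.39
Difference = |$494.43 − $3,430.39| = $2,935.96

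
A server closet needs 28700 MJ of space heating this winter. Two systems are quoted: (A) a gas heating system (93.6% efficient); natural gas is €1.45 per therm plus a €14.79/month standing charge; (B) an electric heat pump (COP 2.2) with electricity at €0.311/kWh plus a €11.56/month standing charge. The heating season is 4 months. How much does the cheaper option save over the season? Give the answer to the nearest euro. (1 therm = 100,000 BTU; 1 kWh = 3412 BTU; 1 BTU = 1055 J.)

€693

Heat load = 28700 MJ = 28,700,000,000 J / 1055 = 27,203,791 BTU
Gas: input = 27,203,791 / 0.936 = 29,063,880 BTU = 290.6 therm → 290.6 × €1.45 = €421.43; + 4 × €14.79 standing = €480.59
Heat pump: 27,203,791 BTU / 3412 = 7,973 kWh heat; / 2.2 = 3,624 kWh in → × €0.311 = €1,127.09; + 4 × €11.56 standing = €1,173.33
Difference = |€480.59 − €1,173.33| = €692.74 ≈ €693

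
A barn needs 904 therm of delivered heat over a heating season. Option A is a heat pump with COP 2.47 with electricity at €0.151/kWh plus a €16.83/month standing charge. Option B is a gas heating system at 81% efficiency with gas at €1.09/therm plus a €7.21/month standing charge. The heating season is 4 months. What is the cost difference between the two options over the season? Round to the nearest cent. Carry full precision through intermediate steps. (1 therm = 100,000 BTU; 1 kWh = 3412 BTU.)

€441.70

Heat load = 904 therm × 100,000 = 90,400,000 BTU
Gas: input = 90,400,000 / 0.81 = 111,604,938 BTU = 1,116 therm → 1,116 × €1.09 = €1,216.49; + 4 × €7.21 standing = €1,245.33
Heat pump: 90,400,000 BTU / 3412 = 26,490 kWh heat; / 2.47 = 10,730 kWh in → × €0.151 = €1,619.72; + 4 × €16.83 standing = €1,687.04
Difference = |€1,245.33 − €1,687.04| = €441.70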